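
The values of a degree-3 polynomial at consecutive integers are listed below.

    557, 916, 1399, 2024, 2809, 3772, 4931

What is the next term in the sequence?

D1: 359 , 483 , 625 , 785 , 963 , 1159
D2: 124 , 142 , 160 , 178 , 196
D3: 18 , 18 , 18 , 18
Constant third difference = 18, so extend:
196 + 18 = 214;  1159 + 214 = 1373;  4931 + 1373 = 6304

6304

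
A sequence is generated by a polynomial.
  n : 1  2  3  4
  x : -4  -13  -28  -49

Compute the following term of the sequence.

-9, -15, -21
-6, -6
Second differences constant at -6.
-21 − 6 = -27;  -49 − 27 = -76

-76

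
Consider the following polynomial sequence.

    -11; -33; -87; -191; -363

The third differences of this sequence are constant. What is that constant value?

-18

Δ: -22, -54, -104, -172
Δ²: -32, -50, -68
Δ³: -18, -18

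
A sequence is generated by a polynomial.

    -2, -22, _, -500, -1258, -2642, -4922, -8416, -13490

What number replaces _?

Using the last 6 terms:
Δ: -758  -1384  -2280  -3494  -5074
Δ²: -626  -896  -1214  -1580
Δ³: -270  -318  -366
Δ⁴: -48  -48
Constant fourth difference = -48.
Extend backward: -270 + 48 = -222;  -626 + 222 = -404;  -758 + 404 = -354;  -500 + 354 = -146

-146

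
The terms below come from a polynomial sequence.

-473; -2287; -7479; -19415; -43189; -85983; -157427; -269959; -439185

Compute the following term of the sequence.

-684239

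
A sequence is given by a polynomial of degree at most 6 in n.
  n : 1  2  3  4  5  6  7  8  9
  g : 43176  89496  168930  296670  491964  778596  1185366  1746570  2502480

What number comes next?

First differences: 46320  79434  127740  195294  286632  406770  561204  755910
Second differences: 33114  48306  67554  91338  120138  154434  194706
Third differences: 15192  19248  23784  28800  34296  40272
Fourth differences: 4056  4536  5016  5496  5976
Fifth differences: 480  480  480  480
Constant fifth difference = 480, so extend:
5976 + 480 = 6456;  40272 + 6456 = 46728;  194706 + 46728 = 241434;  755910 + 241434 = 997344;  2502480 + 997344 = 3499824

3499824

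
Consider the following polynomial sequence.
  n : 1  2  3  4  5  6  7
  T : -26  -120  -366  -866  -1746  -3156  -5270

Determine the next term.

Δ: -94, -246, -500, -880, -1410, -2114
Δ²: -152, -254, -380, -530, -704
Δ³: -102, -126, -150, -174
Δ⁴: -24, -24, -24
Fourth differences constant at -24.
-174 − 24 = -198;  -704 − 198 = -902;  -2114 − 902 = -3016;  -5270 − 3016 = -8286

-8286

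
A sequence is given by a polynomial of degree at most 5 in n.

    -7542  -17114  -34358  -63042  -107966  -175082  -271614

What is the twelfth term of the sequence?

-1552514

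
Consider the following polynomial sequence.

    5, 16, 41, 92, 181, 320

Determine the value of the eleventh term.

2185

D1: 11, 25, 51, 89, 139
D2: 14, 26, 38, 50
D3: 12, 12, 12
The third differences are constant (12).
50 + 12 = 62;  139 + 62 = 201;  320 + 201 = 521
62 + 12 = 74;  201 + 74 = 275;  521 + 275 = 796
74 + 12 = 86;  275 + 86 = 361;  796 + 361 = 1157
86 + 12 = 98;  361 + 98 = 459;  1157 + 459 = 1616
98 + 12 = 110;  459 + 110 = 569;  1616 + 569 = 2185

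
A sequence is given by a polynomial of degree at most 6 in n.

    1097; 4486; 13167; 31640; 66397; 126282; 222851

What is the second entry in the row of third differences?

6492

D1: 3389, 8681, 18473, 34757, 59885, 96569
D2: 5292, 9792, 16284, 25128, 36684
D3: 4500, 6492, 8844, 11556
D4: 1992, 2352, 2712
D5: 360, 360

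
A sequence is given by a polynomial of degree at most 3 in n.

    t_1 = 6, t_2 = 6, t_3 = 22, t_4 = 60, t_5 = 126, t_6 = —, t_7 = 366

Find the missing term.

Using the first 5 terms:
0, 16, 38, 66
16, 22, 28
6, 6
Constant third difference = 6.
Extend forward: 28 + 6 = 34;  66 + 34 = 100;  126 + 100 = 226

226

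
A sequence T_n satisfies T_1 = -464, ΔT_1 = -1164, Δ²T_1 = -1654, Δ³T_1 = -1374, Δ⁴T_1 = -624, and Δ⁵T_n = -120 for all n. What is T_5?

Build the table forward from the leading diagonal:
Fifth differences: -120  -120  -120  -120  -120
Fourth differences: -624  -744  -864  -984  -1104
Third differences: -1374  -1998  -2742  -3606  -4590
Second differences: -1654  -3028  -5026  -7768  -11374
First differences: -1164  -2818  -5846  -10872  -18640
T: -464  -1628  -4446  -10292  -21164

-21164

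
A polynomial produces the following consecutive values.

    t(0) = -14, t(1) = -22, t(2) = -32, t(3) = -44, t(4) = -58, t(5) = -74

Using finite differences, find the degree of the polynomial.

First differences: -8, -10, -12, -14, -16
Second differences: -2, -2, -2, -2
The second differences are constant, so the polynomial has degree 2.

2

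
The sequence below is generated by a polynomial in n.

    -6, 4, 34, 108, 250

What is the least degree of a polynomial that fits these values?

Δ: 10, 30, 74, 142
Δ²: 20, 44, 68
Δ³: 24, 24
The third differences are constant, so the polynomial has degree 3.

3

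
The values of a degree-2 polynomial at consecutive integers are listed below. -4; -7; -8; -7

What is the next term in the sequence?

-3  -1  1
2  2
The second differences are constant (2).
1 + 2 = 3;  -7 + 3 = -4

-4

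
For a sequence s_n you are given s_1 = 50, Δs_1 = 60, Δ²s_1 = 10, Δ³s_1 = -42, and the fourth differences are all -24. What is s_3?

Build the table forward from the leading diagonal:
Δ⁴: -24  -24  -24
Δ³: -42  -66  -90
Δ²: 10  -32  -98
Δ: 60  70  38
s: 50  110  180

180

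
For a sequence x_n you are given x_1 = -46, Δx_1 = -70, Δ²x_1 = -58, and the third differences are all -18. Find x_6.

Build the table forward from the leading diagonal:
Third differences: -18  -18  -18  -18  -18  -18
Second differences: -58  -76  -94  -112  -130  -148
First differences: -70  -128  -204  -298  -410  -540
x: -46  -116  -244  -448  -746  -1156

-1156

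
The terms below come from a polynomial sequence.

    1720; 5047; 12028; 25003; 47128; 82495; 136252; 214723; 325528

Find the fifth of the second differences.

D1: 3327, 6981, 12975, 22125, 35367, 53757, 78471, 110805
D2: 3654, 5994, 9150, 13242, 18390, 24714, 32334
D3: 2340, 3156, 4092, 5148, 6324, 7620
D4: 816, 936, 1056, 1176, 1296
D5: 120, 120, 120, 120

18390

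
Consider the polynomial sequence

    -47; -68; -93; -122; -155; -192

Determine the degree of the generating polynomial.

First differences: -21, -25, -29, -33, -37
Second differences: -4, -4, -4, -4
The second differences are constant, so the polynomial has degree 2.

2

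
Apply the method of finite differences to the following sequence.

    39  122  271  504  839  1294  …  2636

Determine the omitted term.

Using the first 6 terms:
Δ: 83, 149, 233, 335, 455
Δ²: 66, 84, 102, 120
Δ³: 18, 18, 18
Constant third difference = 18.
Extend forward: 120 + 18 = 138;  455 + 138 = 593;  1294 + 593 = 1887

1887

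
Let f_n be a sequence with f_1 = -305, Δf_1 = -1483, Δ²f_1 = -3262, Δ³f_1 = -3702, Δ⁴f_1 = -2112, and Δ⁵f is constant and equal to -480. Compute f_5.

Build the table forward from the leading diagonal:
D5: -480, -480, -480, -480, -480
D4: -2112, -2592, -3072, -3552, -4032
D3: -3702, -5814, -8406, -11478, -15030
D2: -3262, -6964, -12778, -21184, -32662
D1: -1483, -4745, -11709, -24487, -45671
f: -305, -1788, -6533, -18242, -42729

-42729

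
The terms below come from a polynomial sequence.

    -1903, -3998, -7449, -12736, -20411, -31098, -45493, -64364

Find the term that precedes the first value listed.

-756

-2095, -3451, -5287, -7675, -10687, -14395, -18871
-1356, -1836, -2388, -3012, -3708, -4476
-480, -552, -624, -696, -768
-72, -72, -72, -72
The fourth differences are constant at -72.
Work back: -480 + 72 = -408;  -1356 + 408 = -948;  -2095 + 948 = -1147;  -1903 + 1147 = -756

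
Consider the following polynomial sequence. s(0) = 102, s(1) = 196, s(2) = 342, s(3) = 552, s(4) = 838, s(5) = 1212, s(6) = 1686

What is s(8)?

2982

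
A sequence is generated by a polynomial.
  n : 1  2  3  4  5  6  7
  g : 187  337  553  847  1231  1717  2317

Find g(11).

First differences: 150  216  294  384  486  600
Second differences: 66  78  90  102  114
Third differences: 12  12  12  12
The third differences are constant (12).
114 + 12 = 126;  600 + 126 = 726;  2317 + 726 = 3043
126 + 12 = 138;  726 + 138 = 864;  3043 + 864 = 3907
138 + 12 = 150;  864 + 150 = 1014;  3907 + 1014 = 4921
150 + 12 = 162;  1014 + 162 = 1176;  4921 + 1176 = 6097

6097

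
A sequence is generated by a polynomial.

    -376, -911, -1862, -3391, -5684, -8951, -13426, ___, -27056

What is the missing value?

Using the first 7 terms:
-535, -951, -1529, -2293, -3267, -4475
-416, -578, -764, -974, -1208
-162, -186, -210, -234
-24, -24, -24
Constant fourth difference = -24.
Extend forward: -234 − 24 = -258;  -1208 − 258 = -1466;  -4475 − 1466 = -5941;  -13426 − 5941 = -19367

-19367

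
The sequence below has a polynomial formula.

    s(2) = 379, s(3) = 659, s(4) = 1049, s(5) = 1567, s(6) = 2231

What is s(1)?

D1: 280  390  518  664
D2: 110  128  146
D3: 18  18
The third differences are constant at 18.
Work back: 110 − 18 = 92;  280 − 92 = 188;  379 − 188 = 191

191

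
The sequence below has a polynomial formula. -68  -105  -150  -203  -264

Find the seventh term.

-410

Δ: -37  -45  -53  -61
Δ²: -8  -8  -8
The second differences are constant (-8).
-61 − 8 = -69;  -264 − 69 = -333
-69 − 8 = -77;  -333 − 77 = -410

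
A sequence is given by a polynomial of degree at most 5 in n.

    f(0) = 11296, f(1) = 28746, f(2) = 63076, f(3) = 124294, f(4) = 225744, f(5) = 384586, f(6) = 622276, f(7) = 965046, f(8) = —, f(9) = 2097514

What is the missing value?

1444384

Using the first 8 terms:
First differences: 17450, 34330, 61218, 101450, 158842, 237690, 342770
Second differences: 16880, 26888, 40232, 57392, 78848, 105080
Third differences: 10008, 13344, 17160, 21456, 26232
Fourth differences: 3336, 3816, 4296, 4776
Fifth differences: 480, 480, 480
Constant fifth difference = 480.
Extend forward: 4776 + 480 = 5256;  26232 + 5256 = 31488;  105080 + 31488 = 136568;  342770 + 136568 = 479338;  965046 + 479338 = 1444384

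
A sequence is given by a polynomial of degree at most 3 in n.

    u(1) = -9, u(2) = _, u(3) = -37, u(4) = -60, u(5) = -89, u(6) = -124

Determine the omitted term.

Using the last 4 terms:
Δ: -23  -29  -35
Δ²: -6  -6
Constant second difference = -6.
Extend backward: -23 + 6 = -17;  -37 + 17 = -20

-20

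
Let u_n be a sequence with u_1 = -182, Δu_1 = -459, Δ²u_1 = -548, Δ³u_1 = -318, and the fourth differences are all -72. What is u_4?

-3521

Build the table forward from the leading diagonal:
D4: -72  -72  -72  -72
D3: -318  -390  -462  -534
D2: -548  -866  -1256  -1718
D1: -459  -1007  -1873  -3129
u: -182  -641  -1648  -3521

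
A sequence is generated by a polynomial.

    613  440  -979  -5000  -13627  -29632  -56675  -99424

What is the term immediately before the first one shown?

368

Δ: -173  -1419  -4021  -8627  -16005  -27043  -42749
Δ²: -1246  -2602  -4606  -7378  -11038  -15706
Δ³: -1356  -2004  -2772  -3660  -4668
Δ⁴: -648  -768  -888  -1008
Δ⁵: -120  -120  -120
The fifth differences are constant at -120.
Work back: -648 + 120 = -528;  -1356 + 528 = -828;  -1246 + 828 = -418;  -173 + 418 = 245;  613 − 245 = 368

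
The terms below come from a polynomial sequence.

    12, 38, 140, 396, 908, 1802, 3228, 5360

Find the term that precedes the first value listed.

First differences: 26, 102, 256, 512, 894, 1426, 2132
Second differences: 76, 154, 256, 382, 532, 706
Third differences: 78, 102, 126, 150, 174
Fourth differences: 24, 24, 24, 24
The fourth differences are constant at 24.
Work back: 78 − 24 = 54;  76 − 54 = 22;  26 − 22 = 4;  12 − 4 = 8

8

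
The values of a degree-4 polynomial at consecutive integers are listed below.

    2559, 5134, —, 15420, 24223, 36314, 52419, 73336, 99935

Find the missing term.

Using the last 6 terms:
D1: 8803  12091  16105  20917  26599
D2: 3288  4014  4812  5682
D3: 726  798  870
D4: 72  72
Constant fourth difference = 72.
Extend backward: 726 − 72 = 654;  3288 − 654 = 2634;  8803 − 2634 = 6169;  15420 − 6169 = 9251

9251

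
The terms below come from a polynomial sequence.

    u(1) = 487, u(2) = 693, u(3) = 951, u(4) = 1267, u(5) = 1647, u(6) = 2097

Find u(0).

Δ: 206  258  316  380  450
Δ²: 52  58  64  70
Δ³: 6  6  6
The third differences are constant at 6.
Work back: 52 − 6 = 46;  206 − 46 = 160;  487 − 160 = 327

327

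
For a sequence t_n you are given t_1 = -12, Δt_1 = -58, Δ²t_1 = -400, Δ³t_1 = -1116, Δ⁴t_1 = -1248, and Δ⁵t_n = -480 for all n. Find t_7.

-50280

Build the table forward from the leading diagonal:
Fifth differences: -480, -480, -480, -480, -480, -480, -480
Fourth differences: -1248, -1728, -2208, -2688, -3168, -3648, -4128
Third differences: -1116, -2364, -4092, -6300, -8988, -12156, -15804
Second differences: -400, -1516, -3880, -7972, -14272, -23260, -35416
First differences: -58, -458, -1974, -5854, -13826, -28098, -51358
t: -12, -70, -528, -2502, -8356, -22182, -50280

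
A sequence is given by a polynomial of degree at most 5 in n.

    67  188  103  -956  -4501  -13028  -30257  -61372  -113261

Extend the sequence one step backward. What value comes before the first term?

4

121  -85  -1059  -3545  -8527  -17229  -31115  -51889
-206  -974  -2486  -4982  -8702  -13886  -20774
-768  -1512  -2496  -3720  -5184  -6888
-744  -984  -1224  -1464  -1704
-240  -240  -240  -240
The fifth differences are constant at -240.
Work back: -744 + 240 = -504;  -768 + 504 = -264;  -206 + 264 = 58;  121 − 58 = 63;  67 − 63 = 4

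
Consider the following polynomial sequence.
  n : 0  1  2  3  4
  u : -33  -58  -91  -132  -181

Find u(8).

First differences: -25  -33  -41  -49
Second differences: -8  -8  -8
Constant second difference = -8, so extend:
-49 − 8 = -57;  -181 − 57 = -238
-57 − 8 = -65;  -238 − 65 = -303
-65 − 8 = -73;  -303 − 73 = -376
-73 − 8 = -81;  -376 − 81 = -457

-457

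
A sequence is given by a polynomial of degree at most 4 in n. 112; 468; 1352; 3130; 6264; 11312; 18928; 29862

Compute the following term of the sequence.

Δ: 356, 884, 1778, 3134, 5048, 7616, 10934
Δ²: 528, 894, 1356, 1914, 2568, 3318
Δ³: 366, 462, 558, 654, 750
Δ⁴: 96, 96, 96, 96
The fourth differences are constant (96).
750 + 96 = 846;  3318 + 846 = 4164;  10934 + 4164 = 15098;  29862 + 15098 = 44960

44960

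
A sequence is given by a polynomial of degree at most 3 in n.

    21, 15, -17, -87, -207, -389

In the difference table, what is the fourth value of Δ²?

-62

D1: -6, -32, -70, -120, -182
D2: -26, -38, -50, -62
D3: -12, -12, -12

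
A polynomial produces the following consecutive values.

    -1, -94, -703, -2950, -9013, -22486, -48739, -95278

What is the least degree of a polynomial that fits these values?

5

D1: -93, -609, -2247, -6063, -13473, -26253, -46539
D2: -516, -1638, -3816, -7410, -12780, -20286
D3: -1122, -2178, -3594, -5370, -7506
D4: -1056, -1416, -1776, -2136
D5: -360, -360, -360
The fifth differences are constant, so the polynomial has degree 5.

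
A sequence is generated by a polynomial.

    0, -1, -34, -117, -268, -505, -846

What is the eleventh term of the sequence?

-3610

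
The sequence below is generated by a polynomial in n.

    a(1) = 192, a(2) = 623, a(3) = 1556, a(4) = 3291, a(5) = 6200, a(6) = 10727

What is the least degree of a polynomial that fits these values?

4

First differences: 431, 933, 1735, 2909, 4527
Second differences: 502, 802, 1174, 1618
Third differences: 300, 372, 444
Fourth differences: 72, 72
The fourth differences are constant, so the polynomial has degree 4.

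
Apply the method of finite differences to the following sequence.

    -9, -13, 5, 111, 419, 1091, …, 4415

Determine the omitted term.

Using the first 6 terms:
First differences: -4, 18, 106, 308, 672
Second differences: 22, 88, 202, 364
Third differences: 66, 114, 162
Fourth differences: 48, 48
Constant fourth difference = 48.
Extend forward: 162 + 48 = 210;  364 + 210 = 574;  672 + 574 = 1246;  1091 + 1246 = 2337

2337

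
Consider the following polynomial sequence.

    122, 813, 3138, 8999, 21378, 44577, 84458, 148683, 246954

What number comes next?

391253

First differences: 691, 2325, 5861, 12379, 23199, 39881, 64225, 98271
Second differences: 1634, 3536, 6518, 10820, 16682, 24344, 34046
Third differences: 1902, 2982, 4302, 5862, 7662, 9702
Fourth differences: 1080, 1320, 1560, 1800, 2040
Fifth differences: 240, 240, 240, 240
Fifth differences constant at 240.
2040 + 240 = 2280;  9702 + 2280 = 11982;  34046 + 11982 = 46028;  98271 + 46028 = 144299;  246954 + 144299 = 391253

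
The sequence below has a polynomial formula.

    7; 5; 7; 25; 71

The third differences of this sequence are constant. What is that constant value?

12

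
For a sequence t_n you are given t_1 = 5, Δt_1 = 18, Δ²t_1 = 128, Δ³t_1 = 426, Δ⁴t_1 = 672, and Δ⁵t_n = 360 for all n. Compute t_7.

Build the table forward from the leading diagonal:
Δ⁵: 360  360  360  360  360  360  360
Δ⁴: 672  1032  1392  1752  2112  2472  2832
Δ³: 426  1098  2130  3522  5274  7386  9858
Δ²: 128  554  1652  3782  7304  12578  19964
Δ: 18  146  700  2352  6134  13438  26016
t: 5  23  169  869  3221  9355  22793

22793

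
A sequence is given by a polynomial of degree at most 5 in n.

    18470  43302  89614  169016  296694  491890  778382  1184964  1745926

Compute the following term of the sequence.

2501534

24832  46312  79402  127678  195196  286492  406582  560962
21480  33090  48276  67518  91296  120090  154380
11610  15186  19242  23778  28794  34290
3576  4056  4536  5016  5496
480  480  480  480
Constant fifth difference = 480, so extend:
5496 + 480 = 5976;  34290 + 5976 = 40266;  154380 + 40266 = 194646;  560962 + 194646 = 755608;  1745926 + 755608 = 2501534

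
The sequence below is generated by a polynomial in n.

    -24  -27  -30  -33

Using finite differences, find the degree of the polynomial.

Δ: -3, -3, -3
The first differences are constant, so the polynomial has degree 1.

1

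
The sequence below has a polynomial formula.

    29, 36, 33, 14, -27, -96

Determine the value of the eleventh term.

7 , -3 , -19 , -41 , -69
-10 , -16 , -22 , -28
-6 , -6 , -6
Third differences constant at -6.
-28 − 6 = -34;  -69 − 34 = -103;  -96 − 103 = -199
-34 − 6 = -40;  -103 − 40 = -143;  -199 − 143 = -342
-40 − 6 = -46;  -143 − 46 = -189;  -342 − 189 = -531
-46 − 6 = -52;  -189 − 52 = -241;  -531 − 241 = -772
-52 − 6 = -58;  -241 − 58 = -299;  -772 − 299 = -1071

-1071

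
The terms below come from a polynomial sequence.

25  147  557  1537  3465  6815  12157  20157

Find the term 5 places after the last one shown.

122, 410, 980, 1928, 3350, 5342, 8000
288, 570, 948, 1422, 1992, 2658
282, 378, 474, 570, 666
96, 96, 96, 96
The fourth differences are constant (96).
666 + 96 = 762;  2658 + 762 = 3420;  8000 + 3420 = 11420;  20157 + 11420 = 31577
762 + 96 = 858;  3420 + 858 = 4278;  11420 + 4278 = 15698;  31577 + 15698 = 47275
858 + 96 = 954;  4278 + 954 = 5232;  15698 + 5232 = 20930;  47275 + 20930 = 68205
954 + 96 = 1050;  5232 + 1050 = 6282;  20930 + 6282 = 27212;  68205 + 27212 = 95417
1050 + 96 = 1146;  6282 + 1146 = 7428;  27212 + 7428 = 34640;  95417 + 34640 = 130057

130057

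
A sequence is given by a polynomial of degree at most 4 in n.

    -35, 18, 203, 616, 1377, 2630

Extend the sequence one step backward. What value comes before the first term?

-28

First differences: 53, 185, 413, 761, 1253
Second differences: 132, 228, 348, 492
Third differences: 96, 120, 144
Fourth differences: 24, 24
The fourth differences are constant at 24.
Work back: 96 − 24 = 72;  132 − 72 = 60;  53 − 60 = -7;  -35 + 7 = -28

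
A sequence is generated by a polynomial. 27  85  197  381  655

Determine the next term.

1037

D1: 58 , 112 , 184 , 274
D2: 54 , 72 , 90
D3: 18 , 18
Constant third difference = 18, so extend:
90 + 18 = 108;  274 + 108 = 382;  655 + 382 = 1037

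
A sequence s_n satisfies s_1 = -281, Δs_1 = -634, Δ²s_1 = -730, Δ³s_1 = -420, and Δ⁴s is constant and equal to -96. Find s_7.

Build the table forward from the leading diagonal:
D4: -96, -96, -96, -96, -96, -96, -96
D3: -420, -516, -612, -708, -804, -900, -996
D2: -730, -1150, -1666, -2278, -2986, -3790, -4690
D1: -634, -1364, -2514, -4180, -6458, -9444, -13234
s: -281, -915, -2279, -4793, -8973, -15431, -24875

-24875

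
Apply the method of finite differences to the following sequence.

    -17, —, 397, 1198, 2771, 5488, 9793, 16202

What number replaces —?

68

Using the last 6 terms:
801, 1573, 2717, 4305, 6409
772, 1144, 1588, 2104
372, 444, 516
72, 72
Constant fourth difference = 72.
Extend backward: 372 − 72 = 300;  772 − 300 = 472;  801 − 472 = 329;  397 − 329 = 68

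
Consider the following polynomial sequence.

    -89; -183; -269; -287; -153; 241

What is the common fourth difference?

24

First differences: -94, -86, -18, 134, 394
Second differences: 8, 68, 152, 260
Third differences: 60, 84, 108
Fourth differences: 24, 24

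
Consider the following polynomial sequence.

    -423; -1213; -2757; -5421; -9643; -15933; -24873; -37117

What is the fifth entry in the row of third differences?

-654

First differences: -790, -1544, -2664, -4222, -6290, -8940, -12244
Second differences: -754, -1120, -1558, -2068, -2650, -3304
Third differences: -366, -438, -510, -582, -654
Fourth differences: -72, -72, -72, -72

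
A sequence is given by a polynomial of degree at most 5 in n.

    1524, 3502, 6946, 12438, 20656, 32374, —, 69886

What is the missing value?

Using the first 6 terms:
Δ: 1978, 3444, 5492, 8218, 11718
Δ²: 1466, 2048, 2726, 3500
Δ³: 582, 678, 774
Δ⁴: 96, 96
Constant fourth difference = 96.
Extend forward: 774 + 96 = 870;  3500 + 870 = 4370;  11718 + 4370 = 16088;  32374 + 16088 = 48462

48462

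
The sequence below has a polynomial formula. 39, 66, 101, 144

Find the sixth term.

D1: 27, 35, 43
D2: 8, 8
Second differences constant at 8.
43 + 8 = 51;  144 + 51 = 195
51 + 8 = 59;  195 + 59 = 254

254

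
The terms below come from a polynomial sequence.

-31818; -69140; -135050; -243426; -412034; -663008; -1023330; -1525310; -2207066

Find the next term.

-3113004

First differences: -37322 , -65910 , -108376 , -168608 , -250974 , -360322 , -501980 , -681756
Second differences: -28588 , -42466 , -60232 , -82366 , -109348 , -141658 , -179776
Third differences: -13878 , -17766 , -22134 , -26982 , -32310 , -38118
Fourth differences: -3888 , -4368 , -4848 , -5328 , -5808
Fifth differences: -480 , -480 , -480 , -480
Fifth differences constant at -480.
-5808 − 480 = -6288;  -38118 − 6288 = -44406;  -179776 − 44406 = -224182;  -681756 − 224182 = -905938;  -2207066 − 905938 = -3113004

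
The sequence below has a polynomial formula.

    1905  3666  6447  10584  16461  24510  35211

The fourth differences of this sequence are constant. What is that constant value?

Δ: 1761, 2781, 4137, 5877, 8049, 10701
Δ²: 1020, 1356, 1740, 2172, 2652
Δ³: 336, 384, 432, 480
Δ⁴: 48, 48, 48

48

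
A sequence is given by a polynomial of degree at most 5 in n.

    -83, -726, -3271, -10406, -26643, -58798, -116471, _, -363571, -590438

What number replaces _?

Using the first 7 terms:
-643, -2545, -7135, -16237, -32155, -57673
-1902, -4590, -9102, -15918, -25518
-2688, -4512, -6816, -9600
-1824, -2304, -2784
-480, -480
Constant fifth difference = -480.
Extend forward: -2784 − 480 = -3264;  -9600 − 3264 = -12864;  -25518 − 12864 = -38382;  -57673 − 38382 = -96055;  -116471 − 96055 = -212526

-212526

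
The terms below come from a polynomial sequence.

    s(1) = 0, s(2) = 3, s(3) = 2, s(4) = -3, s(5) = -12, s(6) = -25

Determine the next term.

-42

First differences: 3  -1  -5  -9  -13
Second differences: -4  -4  -4  -4
The second differences are constant (-4).
-13 − 4 = -17;  -25 − 17 = -42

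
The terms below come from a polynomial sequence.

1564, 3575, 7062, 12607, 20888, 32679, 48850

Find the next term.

70367

D1: 2011 , 3487 , 5545 , 8281 , 11791 , 16171
D2: 1476 , 2058 , 2736 , 3510 , 4380
D3: 582 , 678 , 774 , 870
D4: 96 , 96 , 96
The fourth differences are constant (96).
870 + 96 = 966;  4380 + 966 = 5346;  16171 + 5346 = 21517;  48850 + 21517 = 70367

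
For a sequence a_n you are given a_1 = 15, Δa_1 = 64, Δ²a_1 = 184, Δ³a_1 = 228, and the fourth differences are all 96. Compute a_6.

4935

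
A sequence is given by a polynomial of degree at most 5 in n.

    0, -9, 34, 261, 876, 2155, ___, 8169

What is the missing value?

4446

Using the first 6 terms:
-9, 43, 227, 615, 1279
52, 184, 388, 664
132, 204, 276
72, 72
Constant fourth difference = 72.
Extend forward: 276 + 72 = 348;  664 + 348 = 1012;  1279 + 1012 = 2291;  2155 + 2291 = 4446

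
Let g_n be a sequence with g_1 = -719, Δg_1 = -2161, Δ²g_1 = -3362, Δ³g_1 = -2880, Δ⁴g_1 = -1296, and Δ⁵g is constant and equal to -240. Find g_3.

Build the table forward from the leading diagonal:
Fifth differences: -240  -240  -240
Fourth differences: -1296  -1536  -1776
Third differences: -2880  -4176  -5712
Second differences: -3362  -6242  -10418
First differences: -2161  -5523  -11765
g: -719  -2880  -8403

-8403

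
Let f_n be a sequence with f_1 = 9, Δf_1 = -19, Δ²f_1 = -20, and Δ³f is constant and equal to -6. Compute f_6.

Build the table forward from the leading diagonal:
D3: -6, -6, -6, -6, -6, -6
D2: -20, -26, -32, -38, -44, -50
D1: -19, -39, -65, -97, -135, -179
f: 9, -10, -49, -114, -211, -346

-346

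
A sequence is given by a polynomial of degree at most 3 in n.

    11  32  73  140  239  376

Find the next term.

557

D1: 21 , 41 , 67 , 99 , 137
D2: 20 , 26 , 32 , 38
D3: 6 , 6 , 6
The third differences are constant (6).
38 + 6 = 44;  137 + 44 = 181;  376 + 181 = 557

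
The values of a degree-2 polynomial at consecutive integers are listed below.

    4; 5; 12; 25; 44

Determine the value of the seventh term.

100

Δ: 1, 7, 13, 19
Δ²: 6, 6, 6
Second differences constant at 6.
19 + 6 = 25;  44 + 25 = 69
25 + 6 = 31;  69 + 31 = 100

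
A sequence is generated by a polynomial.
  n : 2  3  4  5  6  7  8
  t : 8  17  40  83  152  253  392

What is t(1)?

7

Δ: 9  23  43  69  101  139
Δ²: 14  20  26  32  38
Δ³: 6  6  6  6
The third differences are constant at 6.
Work back: 14 − 6 = 8;  9 − 8 = 1;  8 − 1 = 7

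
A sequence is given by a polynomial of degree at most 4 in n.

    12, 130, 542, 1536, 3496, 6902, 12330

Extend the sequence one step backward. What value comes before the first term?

-4

Δ: 118  412  994  1960  3406  5428
Δ²: 294  582  966  1446  2022
Δ³: 288  384  480  576
Δ⁴: 96  96  96
The fourth differences are constant at 96.
Work back: 288 − 96 = 192;  294 − 192 = 102;  118 − 102 = 16;  12 − 16 = -4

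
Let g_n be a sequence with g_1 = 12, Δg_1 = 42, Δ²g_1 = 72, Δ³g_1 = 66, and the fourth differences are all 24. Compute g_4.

420

Build the table forward from the leading diagonal:
Δ⁴: 24  24  24  24
Δ³: 66  90  114  138
Δ²: 72  138  228  342
Δ: 42  114  252  480
g: 12  54  168  420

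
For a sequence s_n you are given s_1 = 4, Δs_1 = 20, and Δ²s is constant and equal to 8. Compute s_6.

184

Build the table forward from the leading diagonal:
Second differences: 8, 8, 8, 8, 8, 8
First differences: 20, 28, 36, 44, 52, 60
s: 4, 24, 52, 88, 132, 184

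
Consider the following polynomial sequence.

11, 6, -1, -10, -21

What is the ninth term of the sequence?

-85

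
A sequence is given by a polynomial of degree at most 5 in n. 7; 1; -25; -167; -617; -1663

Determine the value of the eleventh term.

D1: -6 , -26 , -142 , -450 , -1046
D2: -20 , -116 , -308 , -596
D3: -96 , -192 , -288
D4: -96 , -96
The fourth differences are constant (-96).
-288 − 96 = -384;  -596 − 384 = -980;  -1046 − 980 = -2026;  -1663 − 2026 = -3689
-384 − 96 = -480;  -980 − 480 = -1460;  -2026 − 1460 = -3486;  -3689 − 3486 = -7175
-480 − 96 = -576;  -1460 − 576 = -2036;  -3486 − 2036 = -5522;  -7175 − 5522 = -12697
-576 − 96 = -672;  -2036 − 672 = -2708;  -5522 − 2708 = -8230;  -12697 − 8230 = -20927
-672 − 96 = -768;  -2708 − 768 = -3476;  -8230 − 3476 = -11706;  -20927 − 11706 = -32633

-32633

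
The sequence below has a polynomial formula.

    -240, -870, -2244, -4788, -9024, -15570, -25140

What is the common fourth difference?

-96

D1: -630, -1374, -2544, -4236, -6546, -9570
D2: -744, -1170, -1692, -2310, -3024
D3: -426, -522, -618, -714
D4: -96, -96, -96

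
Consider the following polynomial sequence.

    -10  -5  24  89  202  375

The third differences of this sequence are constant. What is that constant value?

Δ: 5, 29, 65, 113, 173
Δ²: 24, 36, 48, 60
Δ³: 12, 12, 12

12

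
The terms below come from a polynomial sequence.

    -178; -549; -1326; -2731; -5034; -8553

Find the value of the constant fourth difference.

First differences: -371, -777, -1405, -2303, -3519
Second differences: -406, -628, -898, -1216
Third differences: -222, -270, -318
Fourth differences: -48, -48

-48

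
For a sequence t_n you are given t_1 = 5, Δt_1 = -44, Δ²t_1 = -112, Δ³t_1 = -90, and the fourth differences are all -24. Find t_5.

Build the table forward from the leading diagonal:
Δ⁴: -24, -24, -24, -24, -24
Δ³: -90, -114, -138, -162, -186
Δ²: -112, -202, -316, -454, -616
Δ: -44, -156, -358, -674, -1128
t: 5, -39, -195, -553, -1227

-1227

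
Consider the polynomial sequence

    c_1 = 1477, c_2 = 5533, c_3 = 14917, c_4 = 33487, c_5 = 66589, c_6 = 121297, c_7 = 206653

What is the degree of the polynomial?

D1: 4056, 9384, 18570, 33102, 54708, 85356
D2: 5328, 9186, 14532, 21606, 30648
D3: 3858, 5346, 7074, 9042
D4: 1488, 1728, 1968
D5: 240, 240
The fifth differences are constant, so the polynomial has degree 5.

5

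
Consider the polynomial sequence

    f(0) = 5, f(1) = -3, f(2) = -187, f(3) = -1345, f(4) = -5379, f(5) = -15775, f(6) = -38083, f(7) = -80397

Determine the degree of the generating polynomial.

5

-8, -184, -1158, -4034, -10396, -22308, -42314
-176, -974, -2876, -6362, -11912, -20006
-798, -1902, -3486, -5550, -8094
-1104, -1584, -2064, -2544
-480, -480, -480
The fifth differences are constant, so the polynomial has degree 5.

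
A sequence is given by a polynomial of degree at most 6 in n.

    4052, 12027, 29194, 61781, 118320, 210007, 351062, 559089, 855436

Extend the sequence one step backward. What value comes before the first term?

Δ: 7975  17167  32587  56539  91687  141055  208027  296347
Δ²: 9192  15420  23952  35148  49368  66972  88320
Δ³: 6228  8532  11196  14220  17604  21348
Δ⁴: 2304  2664  3024  3384  3744
Δ⁵: 360  360  360  360
The fifth differences are constant at 360.
Work back: 2304 − 360 = 1944;  6228 − 1944 = 4284;  9192 − 4284 = 4908;  7975 − 4908 = 3067;  4052 − 3067 = 985

985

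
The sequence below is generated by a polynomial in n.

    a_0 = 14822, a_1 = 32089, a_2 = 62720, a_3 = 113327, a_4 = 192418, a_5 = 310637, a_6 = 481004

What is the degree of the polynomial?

5

D1: 17267, 30631, 50607, 79091, 118219, 170367
D2: 13364, 19976, 28484, 39128, 52148
D3: 6612, 8508, 10644, 13020
D4: 1896, 2136, 2376
D5: 240, 240
The fifth differences are constant, so the polynomial has degree 5.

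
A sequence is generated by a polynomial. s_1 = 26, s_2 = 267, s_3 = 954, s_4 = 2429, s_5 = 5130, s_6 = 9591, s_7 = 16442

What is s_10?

First differences: 241 , 687 , 1475 , 2701 , 4461 , 6851
Second differences: 446 , 788 , 1226 , 1760 , 2390
Third differences: 342 , 438 , 534 , 630
Fourth differences: 96 , 96 , 96
Constant fourth difference = 96, so extend:
630 + 96 = 726;  2390 + 726 = 3116;  6851 + 3116 = 9967;  16442 + 9967 = 26409
726 + 96 = 822;  3116 + 822 = 3938;  9967 + 3938 = 13905;  26409 + 13905 = 40314
822 + 96 = 918;  3938 + 918 = 4856;  13905 + 4856 = 18761;  40314 + 18761 = 59075

59075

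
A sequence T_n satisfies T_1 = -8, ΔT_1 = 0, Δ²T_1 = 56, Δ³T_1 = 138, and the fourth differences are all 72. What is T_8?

8518

Build the table forward from the leading diagonal:
Fourth differences: 72  72  72  72  72  72  72  72
Third differences: 138  210  282  354  426  498  570  642
Second differences: 56  194  404  686  1040  1466  1964  2534
First differences: 0  56  250  654  1340  2380  3846  5810
T: -8  -8  48  298  952  2292  4672  8518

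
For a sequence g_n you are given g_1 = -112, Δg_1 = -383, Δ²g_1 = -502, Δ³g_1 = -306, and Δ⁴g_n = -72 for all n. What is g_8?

Build the table forward from the leading diagonal:
Fourth differences: -72, -72, -72, -72, -72, -72, -72, -72
Third differences: -306, -378, -450, -522, -594, -666, -738, -810
Second differences: -502, -808, -1186, -1636, -2158, -2752, -3418, -4156
First differences: -383, -885, -1693, -2879, -4515, -6673, -9425, -12843
g: -112, -495, -1380, -3073, -5952, -10467, -17140, -26565

-26565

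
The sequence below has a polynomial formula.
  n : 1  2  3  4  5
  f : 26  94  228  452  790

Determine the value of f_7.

1904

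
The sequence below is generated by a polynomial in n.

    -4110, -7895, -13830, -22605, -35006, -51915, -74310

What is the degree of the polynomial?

4

-3785, -5935, -8775, -12401, -16909, -22395
-2150, -2840, -3626, -4508, -5486
-690, -786, -882, -978
-96, -96, -96
The fourth differences are constant, so the polynomial has degree 4.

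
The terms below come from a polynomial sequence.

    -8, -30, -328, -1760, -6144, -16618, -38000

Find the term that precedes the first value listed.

-4

D1: -22, -298, -1432, -4384, -10474, -21382
D2: -276, -1134, -2952, -6090, -10908
D3: -858, -1818, -3138, -4818
D4: -960, -1320, -1680
D5: -360, -360
The fifth differences are constant at -360.
Work back: -960 + 360 = -600;  -858 + 600 = -258;  -276 + 258 = -18;  -22 + 18 = -4;  -8 + 4 = -4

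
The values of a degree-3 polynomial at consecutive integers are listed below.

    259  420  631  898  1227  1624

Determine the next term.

Δ: 161, 211, 267, 329, 397
Δ²: 50, 56, 62, 68
Δ³: 6, 6, 6
The third differences are constant (6).
68 + 6 = 74;  397 + 74 = 471;  1624 + 471 = 2095

2095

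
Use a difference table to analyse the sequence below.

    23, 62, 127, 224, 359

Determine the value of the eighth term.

1052

Δ: 39, 65, 97, 135
Δ²: 26, 32, 38
Δ³: 6, 6
Constant third difference = 6, so extend:
38 + 6 = 44;  135 + 44 = 179;  359 + 179 = 538
44 + 6 = 50;  179 + 50 = 229;  538 + 229 = 767
50 + 6 = 56;  229 + 56 = 285;  767 + 285 = 1052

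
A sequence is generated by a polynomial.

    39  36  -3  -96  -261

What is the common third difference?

-18

Δ: -3, -39, -93, -165
Δ²: -36, -54, -72
Δ³: -18, -18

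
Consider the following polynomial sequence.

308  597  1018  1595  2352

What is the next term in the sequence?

D1: 289  421  577  757
D2: 132  156  180
D3: 24  24
Constant third difference = 24, so extend:
180 + 24 = 204;  757 + 204 = 961;  2352 + 961 = 3313

3313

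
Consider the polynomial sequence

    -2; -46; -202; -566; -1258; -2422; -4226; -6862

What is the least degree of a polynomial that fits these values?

4

Δ: -44, -156, -364, -692, -1164, -1804, -2636
Δ²: -112, -208, -328, -472, -640, -832
Δ³: -96, -120, -144, -168, -192
Δ⁴: -24, -24, -24, -24
The fourth differences are constant, so the polynomial has degree 4.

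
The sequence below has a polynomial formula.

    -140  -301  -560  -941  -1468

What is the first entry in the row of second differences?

-98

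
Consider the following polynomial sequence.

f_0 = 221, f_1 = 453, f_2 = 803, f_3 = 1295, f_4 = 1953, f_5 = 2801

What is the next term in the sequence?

First differences: 232, 350, 492, 658, 848
Second differences: 118, 142, 166, 190
Third differences: 24, 24, 24
Constant third difference = 24, so extend:
190 + 24 = 214;  848 + 214 = 1062;  2801 + 1062 = 3863

3863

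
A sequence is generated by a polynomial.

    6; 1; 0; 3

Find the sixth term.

21

Δ: -5, -1, 3
Δ²: 4, 4
The second differences are constant (4).
3 + 4 = 7;  3 + 7 = 10
7 + 4 = 11;  10 + 11 = 21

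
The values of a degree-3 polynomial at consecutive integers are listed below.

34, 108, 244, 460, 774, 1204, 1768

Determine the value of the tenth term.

Δ: 74, 136, 216, 314, 430, 564
Δ²: 62, 80, 98, 116, 134
Δ³: 18, 18, 18, 18
Third differences constant at 18.
134 + 18 = 152;  564 + 152 = 716;  1768 + 716 = 2484
152 + 18 = 170;  716 + 170 = 886;  2484 + 886 = 3370
170 + 18 = 188;  886 + 188 = 1074;  3370 + 1074 = 4444

4444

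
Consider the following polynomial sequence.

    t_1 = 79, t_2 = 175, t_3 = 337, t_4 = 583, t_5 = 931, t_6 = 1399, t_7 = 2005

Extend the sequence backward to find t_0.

31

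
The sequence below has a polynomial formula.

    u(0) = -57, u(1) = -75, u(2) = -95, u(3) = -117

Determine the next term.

-141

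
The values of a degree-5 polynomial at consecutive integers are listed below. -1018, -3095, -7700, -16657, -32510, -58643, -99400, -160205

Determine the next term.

D1: -2077, -4605, -8957, -15853, -26133, -40757, -60805
D2: -2528, -4352, -6896, -10280, -14624, -20048
D3: -1824, -2544, -3384, -4344, -5424
D4: -720, -840, -960, -1080
D5: -120, -120, -120
Constant fifth difference = -120, so extend:
-1080 − 120 = -1200;  -5424 − 1200 = -6624;  -20048 − 6624 = -26672;  -60805 − 26672 = -87477;  -160205 − 87477 = -247682

-247682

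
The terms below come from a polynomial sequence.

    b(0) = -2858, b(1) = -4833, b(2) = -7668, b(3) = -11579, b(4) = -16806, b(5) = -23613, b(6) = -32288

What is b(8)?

Δ: -1975, -2835, -3911, -5227, -6807, -8675
Δ²: -860, -1076, -1316, -1580, -1868
Δ³: -216, -240, -264, -288
Δ⁴: -24, -24, -24
Constant fourth difference = -24, so extend:
-288 − 24 = -312;  -1868 − 312 = -2180;  -8675 − 2180 = -10855;  -32288 − 10855 = -43143
-312 − 24 = -336;  -2180 − 336 = -2516;  -10855 − 2516 = -13371;  -43143 − 13371 = -56514

-56514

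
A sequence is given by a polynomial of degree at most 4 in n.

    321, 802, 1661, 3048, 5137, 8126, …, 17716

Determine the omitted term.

12237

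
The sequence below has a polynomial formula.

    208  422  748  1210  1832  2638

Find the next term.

First differences: 214, 326, 462, 622, 806
Second differences: 112, 136, 160, 184
Third differences: 24, 24, 24
Third differences constant at 24.
184 + 24 = 208;  806 + 208 = 1014;  2638 + 1014 = 3652

3652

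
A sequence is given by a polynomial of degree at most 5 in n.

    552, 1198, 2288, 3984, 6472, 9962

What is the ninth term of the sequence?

646 , 1090 , 1696 , 2488 , 3490
444 , 606 , 792 , 1002
162 , 186 , 210
24 , 24
The fourth differences are constant (24).
210 + 24 = 234;  1002 + 234 = 1236;  3490 + 1236 = 4726;  9962 + 4726 = 14688
234 + 24 = 258;  1236 + 258 = 1494;  4726 + 1494 = 6220;  14688 + 6220 = 20908
258 + 24 = 282;  1494 + 282 = 1776;  6220 + 1776 = 7996;  20908 + 7996 = 28904

28904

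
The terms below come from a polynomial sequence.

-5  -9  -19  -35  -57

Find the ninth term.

-205

-4, -10, -16, -22
-6, -6, -6
Second differences constant at -6.
-22 − 6 = -28;  -57 − 28 = -85
-28 − 6 = -34;  -85 − 34 = -119
-34 − 6 = -40;  -119 − 40 = -159
-40 − 6 = -46;  -159 − 46 = -205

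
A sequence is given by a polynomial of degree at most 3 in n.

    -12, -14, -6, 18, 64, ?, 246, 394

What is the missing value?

Using the first 5 terms:
-2  8  24  46
10  16  22
6  6
Constant third difference = 6.
Extend forward: 22 + 6 = 28;  46 + 28 = 74;  64 + 74 = 138

138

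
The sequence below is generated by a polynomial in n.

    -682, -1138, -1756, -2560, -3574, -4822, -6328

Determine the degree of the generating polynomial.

3

D1: -456, -618, -804, -1014, -1248, -1506
D2: -162, -186, -210, -234, -258
D3: -24, -24, -24, -24
The third differences are constant, so the polynomial has degree 3.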